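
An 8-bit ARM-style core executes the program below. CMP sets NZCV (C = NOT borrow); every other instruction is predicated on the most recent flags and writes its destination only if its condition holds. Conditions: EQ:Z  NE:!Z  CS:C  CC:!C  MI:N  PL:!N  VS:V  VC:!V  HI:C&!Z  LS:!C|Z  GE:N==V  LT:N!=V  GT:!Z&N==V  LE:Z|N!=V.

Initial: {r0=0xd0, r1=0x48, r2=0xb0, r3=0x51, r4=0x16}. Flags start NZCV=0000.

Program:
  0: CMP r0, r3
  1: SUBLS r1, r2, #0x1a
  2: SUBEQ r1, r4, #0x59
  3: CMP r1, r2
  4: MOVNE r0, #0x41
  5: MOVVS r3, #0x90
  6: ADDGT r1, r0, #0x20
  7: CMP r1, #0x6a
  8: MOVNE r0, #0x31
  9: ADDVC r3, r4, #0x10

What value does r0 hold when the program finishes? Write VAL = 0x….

0: ✓ CMP  NZCV=0011
1: · SUBLS
2: · SUBEQ
3: ✓ CMP  NZCV=1001
4: ✓ MOVNE  r0←0x41
5: ✓ MOVVS  r3←0x90
6: ✓ ADDGT  r1←0x61
7: ✓ CMP  NZCV=1000
8: ✓ MOVNE  r0←0x31
9: ✓ ADDVC  r3←0x26

VAL = 0x31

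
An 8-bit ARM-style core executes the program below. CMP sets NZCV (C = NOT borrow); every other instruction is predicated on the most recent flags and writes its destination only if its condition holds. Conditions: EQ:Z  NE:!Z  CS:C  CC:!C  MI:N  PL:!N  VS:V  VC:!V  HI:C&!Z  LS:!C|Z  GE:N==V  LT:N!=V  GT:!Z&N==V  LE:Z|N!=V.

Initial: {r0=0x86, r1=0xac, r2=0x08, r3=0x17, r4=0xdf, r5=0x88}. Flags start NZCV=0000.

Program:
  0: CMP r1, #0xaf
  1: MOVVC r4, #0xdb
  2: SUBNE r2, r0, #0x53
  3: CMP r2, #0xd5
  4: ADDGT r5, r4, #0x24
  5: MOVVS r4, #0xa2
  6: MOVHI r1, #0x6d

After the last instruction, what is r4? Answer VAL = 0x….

VAL = 0xdb

0: ✓ CMP  NZCV=1000
1: ✓ MOVVC  r4←0xdb
2: ✓ SUBNE  r2←0x33
3: ✓ CMP  NZCV=0000
4: ✓ ADDGT  r5←0xff
5: · MOVVS
6: · MOVHI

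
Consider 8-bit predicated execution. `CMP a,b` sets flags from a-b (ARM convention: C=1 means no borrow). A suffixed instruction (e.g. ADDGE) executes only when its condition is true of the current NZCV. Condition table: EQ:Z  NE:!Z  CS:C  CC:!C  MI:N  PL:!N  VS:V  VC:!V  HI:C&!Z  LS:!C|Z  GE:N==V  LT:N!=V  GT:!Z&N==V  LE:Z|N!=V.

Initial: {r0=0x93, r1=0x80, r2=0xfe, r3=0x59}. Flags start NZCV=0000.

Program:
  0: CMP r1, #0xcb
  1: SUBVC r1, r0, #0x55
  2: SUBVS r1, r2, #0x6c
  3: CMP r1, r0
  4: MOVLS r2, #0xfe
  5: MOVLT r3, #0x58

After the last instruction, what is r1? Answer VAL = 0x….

VAL = 0x3e

[0] flags=1000 → (cmp)
[1] flags=1000 VC?T → r1=0x3e
[2] flags=1000 VS?F → skip
[3] flags=1001 → (cmp)
[4] flags=1001 LS?T → r2=0xfe
[5] flags=1001 LT?F → skip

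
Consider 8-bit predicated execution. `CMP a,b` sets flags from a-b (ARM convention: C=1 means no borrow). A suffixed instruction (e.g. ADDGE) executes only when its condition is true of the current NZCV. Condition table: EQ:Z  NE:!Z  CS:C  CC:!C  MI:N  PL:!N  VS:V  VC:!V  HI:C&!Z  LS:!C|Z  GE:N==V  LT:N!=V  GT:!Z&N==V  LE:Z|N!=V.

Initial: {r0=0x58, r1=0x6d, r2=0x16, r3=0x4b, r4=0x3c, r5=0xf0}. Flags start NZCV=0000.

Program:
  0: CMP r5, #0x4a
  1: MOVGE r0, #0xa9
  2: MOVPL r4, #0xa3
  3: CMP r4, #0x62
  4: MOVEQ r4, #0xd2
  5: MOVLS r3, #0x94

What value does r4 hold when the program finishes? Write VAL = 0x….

VAL = 0x3c

[0] flags=1010 → (cmp)
[1] flags=1010 GE?F → skip
[2] flags=1010 PL?F → skip
[3] flags=1000 → (cmp)
[4] flags=1000 EQ?F → skip
[5] flags=1000 LS?T → r3=0x94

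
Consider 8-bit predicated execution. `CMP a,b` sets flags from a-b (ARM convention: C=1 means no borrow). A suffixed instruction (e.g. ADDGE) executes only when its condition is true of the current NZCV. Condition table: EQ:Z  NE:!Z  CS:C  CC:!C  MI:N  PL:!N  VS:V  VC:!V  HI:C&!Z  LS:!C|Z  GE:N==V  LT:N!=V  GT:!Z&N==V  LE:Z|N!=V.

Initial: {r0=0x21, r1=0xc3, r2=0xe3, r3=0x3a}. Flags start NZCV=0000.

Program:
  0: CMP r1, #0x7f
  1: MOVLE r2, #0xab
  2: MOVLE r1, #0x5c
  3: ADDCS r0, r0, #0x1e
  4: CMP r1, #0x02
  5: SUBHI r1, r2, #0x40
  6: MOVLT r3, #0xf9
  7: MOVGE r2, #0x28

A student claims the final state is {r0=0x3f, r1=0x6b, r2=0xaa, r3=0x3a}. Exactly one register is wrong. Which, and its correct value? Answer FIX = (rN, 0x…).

[0] flags=0011 → (cmp)
[1] flags=0011 LE?T → r2=0xab
[2] flags=0011 LE?T → r1=0x5c
[3] flags=0011 CS?T → r0=0x3f
[4] flags=0010 → (cmp)
[5] flags=0010 HI?T → r1=0x6b
[6] flags=0010 LT?F → skip
[7] flags=0010 GE?T → r2=0x28

FIX = (r2, 0x28)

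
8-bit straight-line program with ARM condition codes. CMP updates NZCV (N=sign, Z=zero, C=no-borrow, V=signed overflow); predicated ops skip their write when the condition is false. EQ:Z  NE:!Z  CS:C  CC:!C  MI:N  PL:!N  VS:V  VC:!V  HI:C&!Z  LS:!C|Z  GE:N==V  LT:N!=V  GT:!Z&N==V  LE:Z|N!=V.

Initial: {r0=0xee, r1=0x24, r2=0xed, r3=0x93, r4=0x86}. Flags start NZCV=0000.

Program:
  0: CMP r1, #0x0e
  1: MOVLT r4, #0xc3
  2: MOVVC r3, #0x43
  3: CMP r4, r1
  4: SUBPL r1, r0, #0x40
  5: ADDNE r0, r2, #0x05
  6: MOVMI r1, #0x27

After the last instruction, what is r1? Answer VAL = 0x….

VAL = 0xae

[0] flags=0010 → (cmp)
[1] flags=0010 LT?F → skip
[2] flags=0010 VC?T → r3=0x43
[3] flags=0011 → (cmp)
[4] flags=0011 PL?T → r1=0xae
[5] flags=0011 NE?T → r0=0xf2
[6] flags=0011 MI?F → skip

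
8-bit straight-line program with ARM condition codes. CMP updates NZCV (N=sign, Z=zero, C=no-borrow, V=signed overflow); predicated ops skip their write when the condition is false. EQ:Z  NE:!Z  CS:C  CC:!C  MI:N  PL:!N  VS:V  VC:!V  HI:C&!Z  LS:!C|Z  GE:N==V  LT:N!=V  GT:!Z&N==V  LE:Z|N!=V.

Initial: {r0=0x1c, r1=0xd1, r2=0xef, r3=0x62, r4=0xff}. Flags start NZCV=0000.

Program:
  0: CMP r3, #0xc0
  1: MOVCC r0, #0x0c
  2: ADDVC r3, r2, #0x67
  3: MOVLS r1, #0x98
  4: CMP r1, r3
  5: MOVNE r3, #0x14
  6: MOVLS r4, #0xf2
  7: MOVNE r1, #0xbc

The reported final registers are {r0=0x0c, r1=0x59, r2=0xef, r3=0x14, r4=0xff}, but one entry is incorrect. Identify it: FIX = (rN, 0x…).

FIX = (r1, 0xbc)

[0] flags=1001 → (cmp)
[1] flags=1001 CC?T → r0=0x0c
[2] flags=1001 VC?F → skip
[3] flags=1001 LS?T → r1=0x98
[4] flags=0011 → (cmp)
[5] flags=0011 NE?T → r3=0x14
[6] flags=0011 LS?F → skip
[7] flags=0011 NE?T → r1=0xbc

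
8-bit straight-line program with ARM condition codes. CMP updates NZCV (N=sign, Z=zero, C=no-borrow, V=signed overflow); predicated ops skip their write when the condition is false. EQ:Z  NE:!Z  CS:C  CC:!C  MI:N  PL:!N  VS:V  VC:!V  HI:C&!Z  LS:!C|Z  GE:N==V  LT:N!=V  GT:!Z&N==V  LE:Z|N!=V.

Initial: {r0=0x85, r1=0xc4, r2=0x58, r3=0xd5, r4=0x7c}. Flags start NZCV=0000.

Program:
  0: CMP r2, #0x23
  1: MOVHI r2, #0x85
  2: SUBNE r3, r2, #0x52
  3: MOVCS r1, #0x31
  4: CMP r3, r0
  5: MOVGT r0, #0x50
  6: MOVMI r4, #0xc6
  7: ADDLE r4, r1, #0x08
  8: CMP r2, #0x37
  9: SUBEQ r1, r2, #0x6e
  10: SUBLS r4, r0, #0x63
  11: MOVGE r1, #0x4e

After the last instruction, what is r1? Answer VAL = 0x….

0: ✓ CMP  NZCV=0010
1: ✓ MOVHI  r2←0x85
2: ✓ SUBNE  r3←0x33
3: ✓ MOVCS  r1←0x31
4: ✓ CMP  NZCV=1001
5: ✓ MOVGT  r0←0x50
6: ✓ MOVMI  r4←0xc6
7: · ADDLE
8: ✓ CMP  NZCV=0011
9: · SUBEQ
10: · SUBLS
11: · MOVGE

VAL = 0x31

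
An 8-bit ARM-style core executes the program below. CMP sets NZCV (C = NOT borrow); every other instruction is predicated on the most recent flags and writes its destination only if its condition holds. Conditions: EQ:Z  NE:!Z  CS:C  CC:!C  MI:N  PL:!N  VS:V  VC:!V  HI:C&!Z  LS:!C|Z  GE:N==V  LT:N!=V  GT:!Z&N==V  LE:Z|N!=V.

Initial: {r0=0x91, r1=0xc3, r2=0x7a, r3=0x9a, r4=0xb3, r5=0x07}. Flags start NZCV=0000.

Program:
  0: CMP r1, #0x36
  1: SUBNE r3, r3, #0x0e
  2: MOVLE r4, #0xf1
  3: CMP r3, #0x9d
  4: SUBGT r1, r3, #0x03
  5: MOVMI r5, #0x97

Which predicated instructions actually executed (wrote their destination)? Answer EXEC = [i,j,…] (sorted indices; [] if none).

[0] flags=1010 → (cmp)
[1] flags=1010 NE?T → r3=0x8c
[2] flags=1010 LE?T → r4=0xf1
[3] flags=1000 → (cmp)
[4] flags=1000 GT?F → skip
[5] flags=1000 MI?T → r5=0x97

EXEC = [1,2,5]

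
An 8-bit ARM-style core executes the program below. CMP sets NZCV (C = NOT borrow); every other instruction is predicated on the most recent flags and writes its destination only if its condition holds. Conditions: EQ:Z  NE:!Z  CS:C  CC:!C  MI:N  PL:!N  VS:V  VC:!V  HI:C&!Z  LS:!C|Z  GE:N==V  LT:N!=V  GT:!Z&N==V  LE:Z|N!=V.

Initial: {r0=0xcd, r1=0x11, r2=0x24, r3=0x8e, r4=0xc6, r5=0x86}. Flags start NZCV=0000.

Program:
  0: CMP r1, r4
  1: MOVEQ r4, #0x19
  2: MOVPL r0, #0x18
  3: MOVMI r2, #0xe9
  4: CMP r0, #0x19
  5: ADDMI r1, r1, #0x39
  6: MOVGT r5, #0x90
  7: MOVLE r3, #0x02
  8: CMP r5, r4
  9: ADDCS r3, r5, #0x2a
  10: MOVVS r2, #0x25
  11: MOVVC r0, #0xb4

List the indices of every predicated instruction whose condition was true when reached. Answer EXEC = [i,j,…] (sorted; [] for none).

EXEC = [2,5,7,11]

0: ✓ CMP  NZCV=0000
1: · MOVEQ
2: ✓ MOVPL  r0←0x18
3: · MOVMI
4: ✓ CMP  NZCV=1000
5: ✓ ADDMI  r1←0x4a
6: · MOVGT
7: ✓ MOVLE  r3←0x02
8: ✓ CMP  NZCV=1000
9: · ADDCS
10: · MOVVS
11: ✓ MOVVC  r0←0xb4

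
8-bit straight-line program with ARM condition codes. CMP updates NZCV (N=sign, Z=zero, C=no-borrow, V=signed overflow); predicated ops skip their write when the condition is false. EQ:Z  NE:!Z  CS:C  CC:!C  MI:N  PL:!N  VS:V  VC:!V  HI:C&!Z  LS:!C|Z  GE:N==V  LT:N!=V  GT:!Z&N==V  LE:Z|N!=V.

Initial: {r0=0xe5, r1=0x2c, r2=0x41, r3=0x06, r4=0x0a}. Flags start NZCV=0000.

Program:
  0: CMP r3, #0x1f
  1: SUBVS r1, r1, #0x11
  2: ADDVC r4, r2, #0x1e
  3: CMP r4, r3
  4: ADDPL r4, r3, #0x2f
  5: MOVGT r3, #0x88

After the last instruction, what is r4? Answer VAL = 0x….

[0] flags=1000 → (cmp)
[1] flags=1000 VS?F → skip
[2] flags=1000 VC?T → r4=0x5f
[3] flags=0010 → (cmp)
[4] flags=0010 PL?T → r4=0x35
[5] flags=0010 GT?T → r3=0x88

VAL = 0x35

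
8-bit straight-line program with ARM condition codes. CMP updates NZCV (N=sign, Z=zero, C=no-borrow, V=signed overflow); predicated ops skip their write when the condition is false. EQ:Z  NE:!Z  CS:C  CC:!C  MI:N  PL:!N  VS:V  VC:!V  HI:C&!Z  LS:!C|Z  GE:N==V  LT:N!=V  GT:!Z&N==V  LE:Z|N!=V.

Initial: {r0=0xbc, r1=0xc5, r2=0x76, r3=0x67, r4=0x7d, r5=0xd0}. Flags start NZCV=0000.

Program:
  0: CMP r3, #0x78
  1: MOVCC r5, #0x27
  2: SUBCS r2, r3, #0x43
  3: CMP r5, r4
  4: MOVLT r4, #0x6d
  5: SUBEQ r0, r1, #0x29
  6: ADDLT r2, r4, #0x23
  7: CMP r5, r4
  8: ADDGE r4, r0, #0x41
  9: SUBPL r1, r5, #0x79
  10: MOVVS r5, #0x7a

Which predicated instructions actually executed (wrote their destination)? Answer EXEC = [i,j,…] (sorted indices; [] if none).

[0] flags=1000 → (cmp)
[1] flags=1000 CC?T → r5=0x27
[2] flags=1000 CS?F → skip
[3] flags=1000 → (cmp)
[4] flags=1000 LT?T → r4=0x6d
[5] flags=1000 EQ?F → skip
[6] flags=1000 LT?T → r2=0x90
[7] flags=1000 → (cmp)
[8] flags=1000 GE?F → skip
[9] flags=1000 PL?F → skip
[10] flags=1000 VS?F → skip

EXEC = [1,4,6]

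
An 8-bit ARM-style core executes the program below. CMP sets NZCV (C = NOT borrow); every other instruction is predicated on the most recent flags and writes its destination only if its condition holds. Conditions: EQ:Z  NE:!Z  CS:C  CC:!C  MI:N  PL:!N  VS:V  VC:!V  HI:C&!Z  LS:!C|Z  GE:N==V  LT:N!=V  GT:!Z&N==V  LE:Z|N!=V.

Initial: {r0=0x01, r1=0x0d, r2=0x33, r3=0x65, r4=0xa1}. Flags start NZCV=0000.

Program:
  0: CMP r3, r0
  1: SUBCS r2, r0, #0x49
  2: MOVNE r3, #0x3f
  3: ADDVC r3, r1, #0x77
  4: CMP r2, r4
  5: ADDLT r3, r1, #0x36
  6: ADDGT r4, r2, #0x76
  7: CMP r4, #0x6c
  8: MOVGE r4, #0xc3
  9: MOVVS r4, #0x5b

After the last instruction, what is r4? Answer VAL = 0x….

[0] flags=0010 → (cmp)
[1] flags=0010 CS?T → r2=0xb8
[2] flags=0010 NE?T → r3=0x3f
[3] flags=0010 VC?T → r3=0x84
[4] flags=0010 → (cmp)
[5] flags=0010 LT?F → skip
[6] flags=0010 GT?T → r4=0x2e
[7] flags=1000 → (cmp)
[8] flags=1000 GE?F → skip
[9] flags=1000 VS?F → skip

VAL = 0x2e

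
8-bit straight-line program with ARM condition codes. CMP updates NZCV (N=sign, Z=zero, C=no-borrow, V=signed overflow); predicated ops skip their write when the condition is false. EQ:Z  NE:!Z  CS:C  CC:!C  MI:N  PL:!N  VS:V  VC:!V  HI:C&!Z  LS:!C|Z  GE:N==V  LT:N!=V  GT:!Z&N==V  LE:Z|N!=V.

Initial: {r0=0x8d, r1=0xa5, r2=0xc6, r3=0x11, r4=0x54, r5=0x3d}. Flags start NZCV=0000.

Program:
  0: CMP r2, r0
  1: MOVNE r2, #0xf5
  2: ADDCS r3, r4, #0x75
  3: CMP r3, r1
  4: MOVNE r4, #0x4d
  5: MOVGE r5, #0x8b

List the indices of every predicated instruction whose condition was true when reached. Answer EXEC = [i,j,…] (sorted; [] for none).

EXEC = [1,2,4,5]

[0] flags=0010 → (cmp)
[1] flags=0010 NE?T → r2=0xf5
[2] flags=0010 CS?T → r3=0xc9
[3] flags=0010 → (cmp)
[4] flags=0010 NE?T → r4=0x4d
[5] flags=0010 GE?T → r5=0x8b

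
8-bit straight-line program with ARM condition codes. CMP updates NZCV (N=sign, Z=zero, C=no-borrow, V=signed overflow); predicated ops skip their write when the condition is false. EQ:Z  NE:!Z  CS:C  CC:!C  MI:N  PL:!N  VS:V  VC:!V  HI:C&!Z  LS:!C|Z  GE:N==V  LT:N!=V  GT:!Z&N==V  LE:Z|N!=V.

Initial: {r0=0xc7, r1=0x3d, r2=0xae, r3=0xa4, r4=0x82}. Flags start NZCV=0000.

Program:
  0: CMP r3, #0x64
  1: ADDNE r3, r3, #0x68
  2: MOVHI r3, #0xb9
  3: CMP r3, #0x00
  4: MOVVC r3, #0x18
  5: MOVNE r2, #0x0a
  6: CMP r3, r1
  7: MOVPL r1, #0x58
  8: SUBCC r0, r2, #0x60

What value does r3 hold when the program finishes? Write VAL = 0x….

VAL = 0x18

0: ✓ CMP  NZCV=0011
1: ✓ ADDNE  r3←0x0c
2: ✓ MOVHI  r3←0xb9
3: ✓ CMP  NZCV=1010
4: ✓ MOVVC  r3←0x18
5: ✓ MOVNE  r2←0x0a
6: ✓ CMP  NZCV=1000
7: · MOVPL
8: ✓ SUBCC  r0←0xaa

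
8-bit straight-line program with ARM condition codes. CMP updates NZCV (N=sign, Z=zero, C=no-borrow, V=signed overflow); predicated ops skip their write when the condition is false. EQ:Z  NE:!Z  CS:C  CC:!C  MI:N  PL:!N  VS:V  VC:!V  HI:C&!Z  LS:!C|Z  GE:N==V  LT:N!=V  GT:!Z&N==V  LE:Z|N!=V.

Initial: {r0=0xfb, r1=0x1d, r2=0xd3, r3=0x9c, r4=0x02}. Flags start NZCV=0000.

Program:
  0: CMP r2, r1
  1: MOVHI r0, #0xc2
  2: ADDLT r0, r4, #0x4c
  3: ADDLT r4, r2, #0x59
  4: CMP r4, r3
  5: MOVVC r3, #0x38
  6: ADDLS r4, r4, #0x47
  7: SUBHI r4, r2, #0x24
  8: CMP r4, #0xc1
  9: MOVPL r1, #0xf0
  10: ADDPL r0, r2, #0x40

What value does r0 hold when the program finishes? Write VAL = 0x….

[0] flags=1010 → (cmp)
[1] flags=1010 HI?T → r0=0xc2
[2] flags=1010 LT?T → r0=0x4e
[3] flags=1010 LT?T → r4=0x2c
[4] flags=1001 → (cmp)
[5] flags=1001 VC?F → skip
[6] flags=1001 LS?T → r4=0x73
[7] flags=1001 HI?F → skip
[8] flags=1001 → (cmp)
[9] flags=1001 PL?F → skip
[10] flags=1001 PL?F → skip

VAL = 0x4e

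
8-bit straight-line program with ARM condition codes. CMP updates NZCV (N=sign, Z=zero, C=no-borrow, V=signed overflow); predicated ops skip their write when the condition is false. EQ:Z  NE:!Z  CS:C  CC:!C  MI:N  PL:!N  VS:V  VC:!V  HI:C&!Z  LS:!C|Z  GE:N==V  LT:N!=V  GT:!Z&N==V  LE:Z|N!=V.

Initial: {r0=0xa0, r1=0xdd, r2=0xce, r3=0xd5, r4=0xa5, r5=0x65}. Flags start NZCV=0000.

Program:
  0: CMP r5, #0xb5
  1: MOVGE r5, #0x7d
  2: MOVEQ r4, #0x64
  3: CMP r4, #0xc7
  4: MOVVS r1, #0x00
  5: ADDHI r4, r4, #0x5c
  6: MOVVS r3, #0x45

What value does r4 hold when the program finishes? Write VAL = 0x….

VAL = 0xa5

0: ✓ CMP  NZCV=1001
1: ✓ MOVGE  r5←0x7d
2: · MOVEQ
3: ✓ CMP  NZCV=1000
4: · MOVVS
5: · ADDHI
6: · MOVVS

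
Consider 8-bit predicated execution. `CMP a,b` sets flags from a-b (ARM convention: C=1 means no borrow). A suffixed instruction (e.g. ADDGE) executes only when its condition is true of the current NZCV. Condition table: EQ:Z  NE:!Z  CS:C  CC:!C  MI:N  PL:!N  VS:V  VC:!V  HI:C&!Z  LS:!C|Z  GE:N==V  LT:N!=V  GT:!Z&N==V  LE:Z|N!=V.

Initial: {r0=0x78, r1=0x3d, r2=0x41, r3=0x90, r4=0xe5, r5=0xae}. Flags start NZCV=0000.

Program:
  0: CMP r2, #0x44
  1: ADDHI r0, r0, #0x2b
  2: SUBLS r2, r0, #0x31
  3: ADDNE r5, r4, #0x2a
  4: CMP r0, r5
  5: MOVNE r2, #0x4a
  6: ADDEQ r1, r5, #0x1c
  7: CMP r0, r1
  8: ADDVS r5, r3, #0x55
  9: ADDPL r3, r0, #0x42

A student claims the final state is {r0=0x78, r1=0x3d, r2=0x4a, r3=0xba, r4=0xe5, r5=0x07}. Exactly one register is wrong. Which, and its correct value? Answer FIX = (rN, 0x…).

FIX = (r5, 0x0f)

0: ✓ CMP  NZCV=1000
1: · ADDHI
2: ✓ SUBLS  r2←0x47
3: ✓ ADDNE  r5←0x0f
4: ✓ CMP  NZCV=0010
5: ✓ MOVNE  r2←0x4a
6: · ADDEQ
7: ✓ CMP  NZCV=0010
8: · ADDVS
9: ✓ ADDPL  r3←0xba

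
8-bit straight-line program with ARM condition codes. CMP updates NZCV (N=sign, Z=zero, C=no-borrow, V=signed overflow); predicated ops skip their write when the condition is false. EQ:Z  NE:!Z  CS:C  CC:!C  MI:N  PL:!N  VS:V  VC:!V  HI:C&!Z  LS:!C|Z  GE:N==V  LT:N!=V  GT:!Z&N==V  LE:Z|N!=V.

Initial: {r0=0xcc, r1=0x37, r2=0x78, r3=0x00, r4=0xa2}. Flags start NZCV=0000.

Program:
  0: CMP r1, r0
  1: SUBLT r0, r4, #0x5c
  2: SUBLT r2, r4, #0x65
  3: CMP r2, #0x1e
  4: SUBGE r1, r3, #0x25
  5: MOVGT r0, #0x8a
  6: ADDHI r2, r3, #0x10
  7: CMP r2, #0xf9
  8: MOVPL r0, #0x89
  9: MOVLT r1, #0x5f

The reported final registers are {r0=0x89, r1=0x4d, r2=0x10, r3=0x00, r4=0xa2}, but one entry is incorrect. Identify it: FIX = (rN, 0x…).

FIX = (r1, 0xdb)

0: ✓ CMP  NZCV=0000
1: · SUBLT
2: · SUBLT
3: ✓ CMP  NZCV=0010
4: ✓ SUBGE  r1←0xdb
5: ✓ MOVGT  r0←0x8a
6: ✓ ADDHI  r2←0x10
7: ✓ CMP  NZCV=0000
8: ✓ MOVPL  r0←0x89
9: · MOVLT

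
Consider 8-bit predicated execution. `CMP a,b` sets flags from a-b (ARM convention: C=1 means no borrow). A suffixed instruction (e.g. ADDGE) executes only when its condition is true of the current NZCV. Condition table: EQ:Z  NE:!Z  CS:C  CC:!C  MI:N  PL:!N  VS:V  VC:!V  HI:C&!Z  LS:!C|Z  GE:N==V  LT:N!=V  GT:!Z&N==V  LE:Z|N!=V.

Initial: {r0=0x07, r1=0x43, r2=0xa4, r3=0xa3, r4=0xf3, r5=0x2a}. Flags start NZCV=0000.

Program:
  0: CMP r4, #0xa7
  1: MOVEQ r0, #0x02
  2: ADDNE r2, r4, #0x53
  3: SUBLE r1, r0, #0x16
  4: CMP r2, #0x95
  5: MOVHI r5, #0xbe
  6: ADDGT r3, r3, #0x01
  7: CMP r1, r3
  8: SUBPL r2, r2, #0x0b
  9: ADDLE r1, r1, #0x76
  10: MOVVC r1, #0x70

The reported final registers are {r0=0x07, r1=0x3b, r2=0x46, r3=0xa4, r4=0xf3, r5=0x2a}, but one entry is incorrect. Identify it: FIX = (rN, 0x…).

0: ✓ CMP  NZCV=0010
1: · MOVEQ
2: ✓ ADDNE  r2←0x46
3: · SUBLE
4: ✓ CMP  NZCV=1001
5: · MOVHI
6: ✓ ADDGT  r3←0xa4
7: ✓ CMP  NZCV=1001
8: · SUBPL
9: · ADDLE
10: · MOVVC

FIX = (r1, 0x43)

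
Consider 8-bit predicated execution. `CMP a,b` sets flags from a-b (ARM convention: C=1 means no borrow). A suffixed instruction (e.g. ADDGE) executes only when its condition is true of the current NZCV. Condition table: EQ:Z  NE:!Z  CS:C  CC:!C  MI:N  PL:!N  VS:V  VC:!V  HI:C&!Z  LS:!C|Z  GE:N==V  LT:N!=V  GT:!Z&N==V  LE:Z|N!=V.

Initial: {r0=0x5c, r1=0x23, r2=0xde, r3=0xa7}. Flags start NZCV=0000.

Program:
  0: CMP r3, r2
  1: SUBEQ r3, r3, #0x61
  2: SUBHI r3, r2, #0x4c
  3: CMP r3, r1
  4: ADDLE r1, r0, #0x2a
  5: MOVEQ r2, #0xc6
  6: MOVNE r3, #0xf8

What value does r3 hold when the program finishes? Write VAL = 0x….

VAL = 0xf8

0: ✓ CMP  NZCV=1000
1: · SUBEQ
2: · SUBHI
3: ✓ CMP  NZCV=1010
4: ✓ ADDLE  r1←0x86
5: · MOVEQ
6: ✓ MOVNE  r3←0xf8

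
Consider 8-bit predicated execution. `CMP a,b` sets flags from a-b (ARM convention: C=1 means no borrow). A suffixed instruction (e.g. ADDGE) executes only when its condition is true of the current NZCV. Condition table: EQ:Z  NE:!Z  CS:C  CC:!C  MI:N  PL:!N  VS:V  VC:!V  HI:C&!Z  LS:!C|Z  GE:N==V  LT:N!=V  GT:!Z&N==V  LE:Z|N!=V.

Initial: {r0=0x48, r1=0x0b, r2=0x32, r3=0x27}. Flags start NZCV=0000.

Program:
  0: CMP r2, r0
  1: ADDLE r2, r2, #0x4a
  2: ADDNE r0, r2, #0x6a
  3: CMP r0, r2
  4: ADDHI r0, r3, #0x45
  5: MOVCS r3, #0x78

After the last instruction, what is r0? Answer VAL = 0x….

0: ✓ CMP  NZCV=1000
1: ✓ ADDLE  r2←0x7c
2: ✓ ADDNE  r0←0xe6
3: ✓ CMP  NZCV=0011
4: ✓ ADDHI  r0←0x6c
5: ✓ MOVCS  r3←0x78

VAL = 0x6c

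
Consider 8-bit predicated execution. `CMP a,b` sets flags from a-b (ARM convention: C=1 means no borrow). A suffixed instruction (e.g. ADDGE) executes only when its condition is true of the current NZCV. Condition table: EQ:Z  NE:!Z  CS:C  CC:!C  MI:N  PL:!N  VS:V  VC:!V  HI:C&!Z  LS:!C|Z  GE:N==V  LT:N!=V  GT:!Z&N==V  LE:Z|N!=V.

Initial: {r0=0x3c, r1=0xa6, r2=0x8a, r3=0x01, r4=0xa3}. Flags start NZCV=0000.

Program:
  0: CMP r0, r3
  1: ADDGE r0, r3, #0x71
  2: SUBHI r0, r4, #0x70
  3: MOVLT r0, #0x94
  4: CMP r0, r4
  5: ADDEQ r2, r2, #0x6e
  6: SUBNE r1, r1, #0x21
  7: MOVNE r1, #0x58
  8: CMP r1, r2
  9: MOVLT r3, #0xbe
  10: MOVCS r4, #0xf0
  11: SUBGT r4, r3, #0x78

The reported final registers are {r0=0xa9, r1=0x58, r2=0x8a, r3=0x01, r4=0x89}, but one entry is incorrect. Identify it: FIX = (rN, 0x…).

[0] flags=0010 → (cmp)
[1] flags=0010 GE?T → r0=0x72
[2] flags=0010 HI?T → r0=0x33
[3] flags=0010 LT?F → skip
[4] flags=1001 → (cmp)
[5] flags=1001 EQ?F → skip
[6] flags=1001 NE?T → r1=0x85
[7] flags=1001 NE?T → r1=0x58
[8] flags=1001 → (cmp)
[9] flags=1001 LT?F → skip
[10] flags=1001 CS?F → skip
[11] flags=1001 GT?T → r4=0x89

FIX = (r0, 0x33)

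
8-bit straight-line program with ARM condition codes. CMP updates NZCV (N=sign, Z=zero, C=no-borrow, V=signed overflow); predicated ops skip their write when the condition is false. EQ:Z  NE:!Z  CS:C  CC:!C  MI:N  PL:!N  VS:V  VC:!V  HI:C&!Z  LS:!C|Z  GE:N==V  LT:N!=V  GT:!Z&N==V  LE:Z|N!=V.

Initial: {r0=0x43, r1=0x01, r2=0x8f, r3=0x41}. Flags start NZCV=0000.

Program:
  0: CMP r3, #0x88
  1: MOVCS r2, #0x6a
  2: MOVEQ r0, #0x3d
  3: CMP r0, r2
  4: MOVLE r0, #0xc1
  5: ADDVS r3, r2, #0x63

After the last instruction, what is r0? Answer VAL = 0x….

VAL = 0x43

0: ✓ CMP  NZCV=1001
1: · MOVCS
2: · MOVEQ
3: ✓ CMP  NZCV=1001
4: · MOVLE
5: ✓ ADDVS  r3←0xf2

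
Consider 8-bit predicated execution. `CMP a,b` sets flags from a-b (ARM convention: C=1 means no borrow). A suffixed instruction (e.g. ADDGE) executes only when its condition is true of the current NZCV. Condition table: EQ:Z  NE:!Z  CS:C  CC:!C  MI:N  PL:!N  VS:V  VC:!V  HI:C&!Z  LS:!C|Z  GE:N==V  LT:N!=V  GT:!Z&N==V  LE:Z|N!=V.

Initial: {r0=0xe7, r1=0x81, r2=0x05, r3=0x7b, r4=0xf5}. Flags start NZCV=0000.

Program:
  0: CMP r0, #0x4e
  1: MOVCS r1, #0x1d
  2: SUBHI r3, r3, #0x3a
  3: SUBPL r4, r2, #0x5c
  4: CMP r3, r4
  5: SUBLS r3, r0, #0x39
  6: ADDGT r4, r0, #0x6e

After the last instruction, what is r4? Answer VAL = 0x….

[0] flags=1010 → (cmp)
[1] flags=1010 CS?T → r1=0x1d
[2] flags=1010 HI?T → r3=0x41
[3] flags=1010 PL?F → skip
[4] flags=0000 → (cmp)
[5] flags=0000 LS?T → r3=0xae
[6] flags=0000 GT?T → r4=0x55

VAL = 0x55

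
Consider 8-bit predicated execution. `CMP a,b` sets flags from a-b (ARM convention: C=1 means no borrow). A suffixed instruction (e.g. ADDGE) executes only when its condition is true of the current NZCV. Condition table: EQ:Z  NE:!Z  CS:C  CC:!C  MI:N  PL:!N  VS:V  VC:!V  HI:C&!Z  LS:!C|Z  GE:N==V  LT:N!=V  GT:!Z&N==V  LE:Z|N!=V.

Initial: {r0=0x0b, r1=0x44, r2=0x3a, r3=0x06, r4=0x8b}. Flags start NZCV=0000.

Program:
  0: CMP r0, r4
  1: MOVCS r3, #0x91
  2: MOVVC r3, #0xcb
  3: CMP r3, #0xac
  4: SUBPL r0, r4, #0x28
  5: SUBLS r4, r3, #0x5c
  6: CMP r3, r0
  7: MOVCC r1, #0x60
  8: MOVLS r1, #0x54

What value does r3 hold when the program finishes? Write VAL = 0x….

[0] flags=1001 → (cmp)
[1] flags=1001 CS?F → skip
[2] flags=1001 VC?F → skip
[3] flags=0000 → (cmp)
[4] flags=0000 PL?T → r0=0x63
[5] flags=0000 LS?T → r4=0xaa
[6] flags=1000 → (cmp)
[7] flags=1000 CC?T → r1=0x60
[8] flags=1000 LS?T → r1=0x54

VAL = 0x06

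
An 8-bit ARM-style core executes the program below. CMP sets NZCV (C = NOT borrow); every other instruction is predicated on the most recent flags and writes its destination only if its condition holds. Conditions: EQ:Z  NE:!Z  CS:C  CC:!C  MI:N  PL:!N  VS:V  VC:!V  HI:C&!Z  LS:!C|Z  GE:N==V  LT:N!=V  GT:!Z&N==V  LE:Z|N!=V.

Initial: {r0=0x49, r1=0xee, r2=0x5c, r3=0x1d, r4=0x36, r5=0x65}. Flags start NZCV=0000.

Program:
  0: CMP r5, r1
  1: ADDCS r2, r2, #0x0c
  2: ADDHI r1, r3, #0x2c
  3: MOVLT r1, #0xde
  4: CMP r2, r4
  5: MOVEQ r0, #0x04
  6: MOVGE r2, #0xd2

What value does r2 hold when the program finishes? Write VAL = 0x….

[0] flags=0000 → (cmp)
[1] flags=0000 CS?F → skip
[2] flags=0000 HI?F → skip
[3] flags=0000 LT?F → skip
[4] flags=0010 → (cmp)
[5] flags=0010 EQ?F → skip
[6] flags=0010 GE?T → r2=0xd2

VAL = 0xd2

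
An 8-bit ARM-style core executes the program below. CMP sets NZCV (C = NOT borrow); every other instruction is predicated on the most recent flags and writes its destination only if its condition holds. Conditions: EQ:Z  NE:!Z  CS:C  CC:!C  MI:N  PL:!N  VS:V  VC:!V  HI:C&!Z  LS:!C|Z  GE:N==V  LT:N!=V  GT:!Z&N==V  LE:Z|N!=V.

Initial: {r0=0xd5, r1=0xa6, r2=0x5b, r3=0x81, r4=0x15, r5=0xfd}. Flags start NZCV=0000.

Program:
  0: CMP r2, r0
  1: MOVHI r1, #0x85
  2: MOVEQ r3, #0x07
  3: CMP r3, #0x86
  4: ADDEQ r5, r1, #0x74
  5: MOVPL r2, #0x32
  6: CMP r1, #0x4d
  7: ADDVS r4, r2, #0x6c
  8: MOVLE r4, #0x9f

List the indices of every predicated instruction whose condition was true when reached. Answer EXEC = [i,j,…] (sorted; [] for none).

[0] flags=1001 → (cmp)
[1] flags=1001 HI?F → skip
[2] flags=1001 EQ?F → skip
[3] flags=1000 → (cmp)
[4] flags=1000 EQ?F → skip
[5] flags=1000 PL?F → skip
[6] flags=0011 → (cmp)
[7] flags=0011 VS?T → r4=0xc7
[8] flags=0011 LE?T → r4=0x9f

EXEC = [7,8]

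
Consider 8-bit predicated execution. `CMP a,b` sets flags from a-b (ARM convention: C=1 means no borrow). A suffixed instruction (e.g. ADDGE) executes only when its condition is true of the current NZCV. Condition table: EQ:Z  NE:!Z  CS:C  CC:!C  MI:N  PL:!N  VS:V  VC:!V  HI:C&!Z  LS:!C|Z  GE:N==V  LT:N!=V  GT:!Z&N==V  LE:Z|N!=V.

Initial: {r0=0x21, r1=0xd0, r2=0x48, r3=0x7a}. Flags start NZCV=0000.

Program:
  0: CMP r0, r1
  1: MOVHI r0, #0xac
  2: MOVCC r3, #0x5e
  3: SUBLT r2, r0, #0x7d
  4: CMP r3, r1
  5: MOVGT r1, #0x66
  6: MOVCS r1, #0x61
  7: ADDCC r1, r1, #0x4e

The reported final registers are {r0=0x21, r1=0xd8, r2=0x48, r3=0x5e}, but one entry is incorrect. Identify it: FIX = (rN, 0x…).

[0] flags=0000 → (cmp)
[1] flags=0000 HI?F → skip
[2] flags=0000 CC?T → r3=0x5e
[3] flags=0000 LT?F → skip
[4] flags=1001 → (cmp)
[5] flags=1001 GT?T → r1=0x66
[6] flags=1001 CS?F → skip
[7] flags=1001 CC?T → r1=0xb4

FIX = (r1, 0xb4)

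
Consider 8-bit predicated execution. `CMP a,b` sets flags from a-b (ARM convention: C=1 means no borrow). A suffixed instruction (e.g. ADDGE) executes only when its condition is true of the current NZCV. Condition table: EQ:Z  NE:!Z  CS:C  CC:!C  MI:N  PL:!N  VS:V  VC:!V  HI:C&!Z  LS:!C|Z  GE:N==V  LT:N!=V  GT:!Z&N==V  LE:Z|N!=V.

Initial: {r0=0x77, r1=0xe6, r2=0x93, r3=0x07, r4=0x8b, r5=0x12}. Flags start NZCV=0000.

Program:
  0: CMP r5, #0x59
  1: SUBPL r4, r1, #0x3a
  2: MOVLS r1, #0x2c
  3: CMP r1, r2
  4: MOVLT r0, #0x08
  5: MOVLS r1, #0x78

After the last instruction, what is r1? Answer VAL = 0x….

VAL = 0x78

0: ✓ CMP  NZCV=1000
1: · SUBPL
2: ✓ MOVLS  r1←0x2c
3: ✓ CMP  NZCV=1001
4: · MOVLT
5: ✓ MOVLS  r1←0x78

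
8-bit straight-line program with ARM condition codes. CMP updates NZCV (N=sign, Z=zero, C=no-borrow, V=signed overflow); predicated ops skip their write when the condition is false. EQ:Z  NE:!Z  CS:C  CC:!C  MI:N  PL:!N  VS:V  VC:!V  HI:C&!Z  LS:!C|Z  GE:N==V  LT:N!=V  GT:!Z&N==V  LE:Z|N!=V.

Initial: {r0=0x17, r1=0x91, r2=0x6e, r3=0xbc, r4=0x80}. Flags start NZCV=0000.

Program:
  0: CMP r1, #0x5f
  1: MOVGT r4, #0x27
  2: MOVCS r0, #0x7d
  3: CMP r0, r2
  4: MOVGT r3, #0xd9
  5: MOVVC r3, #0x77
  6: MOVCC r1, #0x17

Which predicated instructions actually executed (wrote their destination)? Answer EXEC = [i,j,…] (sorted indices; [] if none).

[0] flags=0011 → (cmp)
[1] flags=0011 GT?F → skip
[2] flags=0011 CS?T → r0=0x7d
[3] flags=0010 → (cmp)
[4] flags=0010 GT?T → r3=0xd9
[5] flags=0010 VC?T → r3=0x77
[6] flags=0010 CC?F → skip

EXEC = [2,4,5]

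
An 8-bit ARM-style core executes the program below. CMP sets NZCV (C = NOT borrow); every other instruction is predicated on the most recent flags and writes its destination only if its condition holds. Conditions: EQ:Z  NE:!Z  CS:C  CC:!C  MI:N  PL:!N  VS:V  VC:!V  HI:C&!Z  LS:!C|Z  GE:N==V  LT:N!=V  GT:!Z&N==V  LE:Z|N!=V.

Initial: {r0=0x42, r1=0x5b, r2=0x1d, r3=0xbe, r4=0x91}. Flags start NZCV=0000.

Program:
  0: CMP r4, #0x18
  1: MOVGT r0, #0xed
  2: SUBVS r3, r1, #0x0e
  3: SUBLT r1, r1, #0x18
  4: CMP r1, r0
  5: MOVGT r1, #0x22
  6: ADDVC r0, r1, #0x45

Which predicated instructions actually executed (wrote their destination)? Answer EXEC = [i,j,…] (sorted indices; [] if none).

EXEC = [2,3,5,6]

0: ✓ CMP  NZCV=0011
1: · MOVGT
2: ✓ SUBVS  r3←0x4d
3: ✓ SUBLT  r1←0x43
4: ✓ CMP  NZCV=0010
5: ✓ MOVGT  r1←0x22
6: ✓ ADDVC  r0←0x67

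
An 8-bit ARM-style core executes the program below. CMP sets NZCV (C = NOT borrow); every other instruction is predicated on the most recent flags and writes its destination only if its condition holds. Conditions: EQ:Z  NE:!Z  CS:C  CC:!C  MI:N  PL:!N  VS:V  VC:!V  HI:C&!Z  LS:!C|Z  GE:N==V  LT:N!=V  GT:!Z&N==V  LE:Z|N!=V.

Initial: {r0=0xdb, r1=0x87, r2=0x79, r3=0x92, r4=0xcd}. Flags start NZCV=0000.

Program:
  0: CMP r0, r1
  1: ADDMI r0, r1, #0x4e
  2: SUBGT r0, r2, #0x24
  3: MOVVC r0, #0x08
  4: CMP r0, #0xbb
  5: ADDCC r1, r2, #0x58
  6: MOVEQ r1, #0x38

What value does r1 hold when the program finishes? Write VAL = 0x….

VAL = 0xd1

[0] flags=0010 → (cmp)
[1] flags=0010 MI?F → skip
[2] flags=0010 GT?T → r0=0x55
[3] flags=0010 VC?T → r0=0x08
[4] flags=0000 → (cmp)
[5] flags=0000 CC?T → r1=0xd1
[6] flags=0000 EQ?F → skip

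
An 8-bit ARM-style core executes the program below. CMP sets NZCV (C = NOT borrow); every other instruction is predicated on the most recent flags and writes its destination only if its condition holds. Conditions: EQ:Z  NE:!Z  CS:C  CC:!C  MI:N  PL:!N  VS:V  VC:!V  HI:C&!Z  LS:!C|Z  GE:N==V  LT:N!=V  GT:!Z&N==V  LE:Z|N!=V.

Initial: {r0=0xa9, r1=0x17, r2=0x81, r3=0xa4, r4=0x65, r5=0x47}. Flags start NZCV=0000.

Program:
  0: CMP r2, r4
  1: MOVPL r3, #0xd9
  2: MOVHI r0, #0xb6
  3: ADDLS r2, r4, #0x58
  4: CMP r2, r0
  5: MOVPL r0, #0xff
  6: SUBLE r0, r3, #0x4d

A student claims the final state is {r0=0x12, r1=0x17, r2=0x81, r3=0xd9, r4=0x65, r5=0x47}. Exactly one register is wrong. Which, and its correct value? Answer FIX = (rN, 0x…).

FIX = (r0, 0x8c)

0: ✓ CMP  NZCV=0011
1: ✓ MOVPL  r3←0xd9
2: ✓ MOVHI  r0←0xb6
3: · ADDLS
4: ✓ CMP  NZCV=1000
5: · MOVPL
6: ✓ SUBLE  r0←0x8c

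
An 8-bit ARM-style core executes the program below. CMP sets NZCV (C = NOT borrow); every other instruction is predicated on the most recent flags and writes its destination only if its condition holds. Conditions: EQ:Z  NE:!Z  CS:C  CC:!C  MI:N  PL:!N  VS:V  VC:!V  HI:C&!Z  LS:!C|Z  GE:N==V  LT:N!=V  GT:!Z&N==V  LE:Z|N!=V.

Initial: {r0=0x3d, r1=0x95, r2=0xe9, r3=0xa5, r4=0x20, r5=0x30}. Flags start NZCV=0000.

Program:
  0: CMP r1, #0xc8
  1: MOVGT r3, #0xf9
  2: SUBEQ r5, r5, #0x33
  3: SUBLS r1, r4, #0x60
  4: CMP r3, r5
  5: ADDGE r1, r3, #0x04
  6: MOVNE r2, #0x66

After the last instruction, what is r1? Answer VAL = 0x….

VAL = 0xc0

[0] flags=1000 → (cmp)
[1] flags=1000 GT?F → skip
[2] flags=1000 EQ?F → skip
[3] flags=1000 LS?T → r1=0xc0
[4] flags=0011 → (cmp)
[5] flags=0011 GE?F → skip
[6] flags=0011 NE?T → r2=0x66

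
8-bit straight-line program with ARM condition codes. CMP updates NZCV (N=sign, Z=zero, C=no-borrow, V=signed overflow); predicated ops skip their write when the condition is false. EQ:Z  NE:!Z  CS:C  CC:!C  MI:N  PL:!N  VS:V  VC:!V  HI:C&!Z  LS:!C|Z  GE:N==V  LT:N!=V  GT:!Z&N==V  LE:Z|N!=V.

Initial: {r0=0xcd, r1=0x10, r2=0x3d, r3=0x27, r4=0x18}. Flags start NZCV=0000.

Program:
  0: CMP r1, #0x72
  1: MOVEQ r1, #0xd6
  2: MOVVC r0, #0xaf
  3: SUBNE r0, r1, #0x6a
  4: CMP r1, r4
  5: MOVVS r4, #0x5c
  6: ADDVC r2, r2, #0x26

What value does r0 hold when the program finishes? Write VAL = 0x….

VAL = 0xa6

[0] flags=1000 → (cmp)
[1] flags=1000 EQ?F → skip
[2] flags=1000 VC?T → r0=0xaf
[3] flags=1000 NE?T → r0=0xa6
[4] flags=1000 → (cmp)
[5] flags=1000 VS?F → skip
[6] flags=1000 VC?T → r2=0x63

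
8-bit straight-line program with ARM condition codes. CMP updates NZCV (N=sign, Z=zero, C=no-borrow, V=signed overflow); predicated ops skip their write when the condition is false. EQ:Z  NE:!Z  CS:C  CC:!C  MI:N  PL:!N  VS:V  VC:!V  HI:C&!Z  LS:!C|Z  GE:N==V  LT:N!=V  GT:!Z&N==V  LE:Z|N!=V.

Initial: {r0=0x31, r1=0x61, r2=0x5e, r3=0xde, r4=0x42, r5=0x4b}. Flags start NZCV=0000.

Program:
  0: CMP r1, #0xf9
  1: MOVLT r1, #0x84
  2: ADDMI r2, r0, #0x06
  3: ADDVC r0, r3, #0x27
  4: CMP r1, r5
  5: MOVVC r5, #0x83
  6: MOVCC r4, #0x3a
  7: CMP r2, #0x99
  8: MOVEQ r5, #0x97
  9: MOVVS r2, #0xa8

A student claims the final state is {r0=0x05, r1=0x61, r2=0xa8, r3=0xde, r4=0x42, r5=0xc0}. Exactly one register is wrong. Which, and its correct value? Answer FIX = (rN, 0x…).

[0] flags=0000 → (cmp)
[1] flags=0000 LT?F → skip
[2] flags=0000 MI?F → skip
[3] flags=0000 VC?T → r0=0x05
[4] flags=0010 → (cmp)
[5] flags=0010 VC?T → r5=0x83
[6] flags=0010 CC?F → skip
[7] flags=1001 → (cmp)
[8] flags=1001 EQ?F → skip
[9] flags=1001 VS?T → r2=0xa8

FIX = (r5, 0x83)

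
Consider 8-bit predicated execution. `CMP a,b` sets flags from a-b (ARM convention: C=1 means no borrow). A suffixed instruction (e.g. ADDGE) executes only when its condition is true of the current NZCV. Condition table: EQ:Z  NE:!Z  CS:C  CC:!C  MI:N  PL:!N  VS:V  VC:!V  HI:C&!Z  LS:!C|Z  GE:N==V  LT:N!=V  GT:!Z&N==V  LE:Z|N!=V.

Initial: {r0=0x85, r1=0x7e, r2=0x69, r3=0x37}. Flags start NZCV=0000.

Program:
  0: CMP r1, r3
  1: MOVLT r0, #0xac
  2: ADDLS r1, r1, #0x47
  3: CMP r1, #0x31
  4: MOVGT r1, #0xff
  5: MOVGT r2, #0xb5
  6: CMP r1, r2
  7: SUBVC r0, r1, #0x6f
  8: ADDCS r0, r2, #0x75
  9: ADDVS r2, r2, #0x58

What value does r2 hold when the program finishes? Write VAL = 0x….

VAL = 0xb5

[0] flags=0010 → (cmp)
[1] flags=0010 LT?F → skip
[2] flags=0010 LS?F → skip
[3] flags=0010 → (cmp)
[4] flags=0010 GT?T → r1=0xff
[5] flags=0010 GT?T → r2=0xb5
[6] flags=0010 → (cmp)
[7] flags=0010 VC?T → r0=0x90
[8] flags=0010 CS?T → r0=0x2a
[9] flags=0010 VS?F → skip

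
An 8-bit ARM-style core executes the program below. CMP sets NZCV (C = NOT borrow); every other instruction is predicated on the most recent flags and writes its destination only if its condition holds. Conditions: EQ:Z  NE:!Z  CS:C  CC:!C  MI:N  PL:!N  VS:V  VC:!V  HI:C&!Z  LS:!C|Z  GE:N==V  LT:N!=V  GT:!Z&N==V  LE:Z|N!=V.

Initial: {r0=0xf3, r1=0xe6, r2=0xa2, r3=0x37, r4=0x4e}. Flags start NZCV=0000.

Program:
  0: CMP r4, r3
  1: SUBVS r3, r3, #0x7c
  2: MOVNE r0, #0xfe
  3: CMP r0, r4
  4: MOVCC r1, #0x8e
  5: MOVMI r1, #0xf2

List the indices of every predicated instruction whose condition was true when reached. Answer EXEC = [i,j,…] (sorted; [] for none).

0: ✓ CMP  NZCV=0010
1: · SUBVS
2: ✓ MOVNE  r0←0xfe
3: ✓ CMP  NZCV=1010
4: · MOVCC
5: ✓ MOVMI  r1←0xf2

EXEC = [2,5]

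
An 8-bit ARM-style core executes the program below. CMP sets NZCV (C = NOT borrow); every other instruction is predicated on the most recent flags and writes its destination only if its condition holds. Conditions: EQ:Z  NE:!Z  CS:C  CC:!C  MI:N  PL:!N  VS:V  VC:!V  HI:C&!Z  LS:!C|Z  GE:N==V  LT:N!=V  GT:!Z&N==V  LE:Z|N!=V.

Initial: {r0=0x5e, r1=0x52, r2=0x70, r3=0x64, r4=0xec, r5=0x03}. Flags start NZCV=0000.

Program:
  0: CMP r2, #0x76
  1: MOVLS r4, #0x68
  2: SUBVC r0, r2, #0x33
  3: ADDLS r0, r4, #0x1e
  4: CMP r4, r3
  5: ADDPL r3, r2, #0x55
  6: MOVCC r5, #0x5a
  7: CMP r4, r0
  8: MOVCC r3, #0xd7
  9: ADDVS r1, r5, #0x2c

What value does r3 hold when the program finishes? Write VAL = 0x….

VAL = 0xd7

0: ✓ CMP  NZCV=1000
1: ✓ MOVLS  r4←0x68
2: ✓ SUBVC  r0←0x3d
3: ✓ ADDLS  r0←0x86
4: ✓ CMP  NZCV=0010
5: ✓ ADDPL  r3←0xc5
6: · MOVCC
7: ✓ CMP  NZCV=1001
8: ✓ MOVCC  r3←0xd7
9: ✓ ADDVS  r1←0x2f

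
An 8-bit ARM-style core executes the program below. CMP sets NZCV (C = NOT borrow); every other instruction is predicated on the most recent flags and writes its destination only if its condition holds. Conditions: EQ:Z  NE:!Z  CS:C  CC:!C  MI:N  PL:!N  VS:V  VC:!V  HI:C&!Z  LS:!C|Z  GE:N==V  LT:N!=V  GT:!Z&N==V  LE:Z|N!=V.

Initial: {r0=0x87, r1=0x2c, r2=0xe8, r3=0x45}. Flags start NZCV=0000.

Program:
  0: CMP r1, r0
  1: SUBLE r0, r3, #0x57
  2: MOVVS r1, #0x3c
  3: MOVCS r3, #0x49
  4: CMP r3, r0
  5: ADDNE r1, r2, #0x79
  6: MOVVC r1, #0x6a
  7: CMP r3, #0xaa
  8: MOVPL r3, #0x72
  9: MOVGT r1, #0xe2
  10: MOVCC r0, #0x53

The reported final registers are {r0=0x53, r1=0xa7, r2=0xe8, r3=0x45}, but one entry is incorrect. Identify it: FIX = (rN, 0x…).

FIX = (r1, 0xe2)

[0] flags=1001 → (cmp)
[1] flags=1001 LE?F → skip
[2] flags=1001 VS?T → r1=0x3c
[3] flags=1001 CS?F → skip
[4] flags=1001 → (cmp)
[5] flags=1001 NE?T → r1=0x61
[6] flags=1001 VC?F → skip
[7] flags=1001 → (cmp)
[8] flags=1001 PL?F → skip
[9] flags=1001 GT?T → r1=0xe2
[10] flags=1001 CC?T → r0=0x53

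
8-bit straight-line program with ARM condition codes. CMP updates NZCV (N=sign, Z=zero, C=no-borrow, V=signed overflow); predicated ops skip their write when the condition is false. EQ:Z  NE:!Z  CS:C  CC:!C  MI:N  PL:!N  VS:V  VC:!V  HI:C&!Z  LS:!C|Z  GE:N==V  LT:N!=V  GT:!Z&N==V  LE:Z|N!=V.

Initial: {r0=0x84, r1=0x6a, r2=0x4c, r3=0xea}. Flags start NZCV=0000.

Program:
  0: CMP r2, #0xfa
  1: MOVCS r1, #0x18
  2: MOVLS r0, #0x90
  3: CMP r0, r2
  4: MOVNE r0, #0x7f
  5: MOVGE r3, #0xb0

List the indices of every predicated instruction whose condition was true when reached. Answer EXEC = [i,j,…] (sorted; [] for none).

[0] flags=0000 → (cmp)
[1] flags=0000 CS?F → skip
[2] flags=0000 LS?T → r0=0x90
[3] flags=0011 → (cmp)
[4] flags=0011 NE?T → r0=0x7f
[5] flags=0011 GE?F → skip

EXEC = [2,4]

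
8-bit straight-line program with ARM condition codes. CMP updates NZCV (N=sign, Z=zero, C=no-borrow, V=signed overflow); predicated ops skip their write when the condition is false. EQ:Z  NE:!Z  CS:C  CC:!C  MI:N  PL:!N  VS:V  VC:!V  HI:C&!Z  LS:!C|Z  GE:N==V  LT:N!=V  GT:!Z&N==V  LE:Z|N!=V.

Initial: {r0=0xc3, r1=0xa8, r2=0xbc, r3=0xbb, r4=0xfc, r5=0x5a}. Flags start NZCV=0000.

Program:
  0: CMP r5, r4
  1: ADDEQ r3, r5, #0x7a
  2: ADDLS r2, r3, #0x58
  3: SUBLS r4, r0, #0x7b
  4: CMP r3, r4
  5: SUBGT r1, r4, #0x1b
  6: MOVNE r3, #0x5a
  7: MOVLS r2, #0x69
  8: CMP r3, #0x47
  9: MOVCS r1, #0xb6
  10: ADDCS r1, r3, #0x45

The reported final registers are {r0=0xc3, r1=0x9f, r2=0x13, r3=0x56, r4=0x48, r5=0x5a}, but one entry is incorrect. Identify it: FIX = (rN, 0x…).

FIX = (r3, 0x5a)

[0] flags=0000 → (cmp)
[1] flags=0000 EQ?F → skip
[2] flags=0000 LS?T → r2=0x13
[3] flags=0000 LS?T → r4=0x48
[4] flags=0011 → (cmp)
[5] flags=0011 GT?F → skip
[6] flags=0011 NE?T → r3=0x5a
[7] flags=0011 LS?F → skip
[8] flags=0010 → (cmp)
[9] flags=0010 CS?T → r1=0xb6
[10] flags=0010 CS?T → r1=0x9f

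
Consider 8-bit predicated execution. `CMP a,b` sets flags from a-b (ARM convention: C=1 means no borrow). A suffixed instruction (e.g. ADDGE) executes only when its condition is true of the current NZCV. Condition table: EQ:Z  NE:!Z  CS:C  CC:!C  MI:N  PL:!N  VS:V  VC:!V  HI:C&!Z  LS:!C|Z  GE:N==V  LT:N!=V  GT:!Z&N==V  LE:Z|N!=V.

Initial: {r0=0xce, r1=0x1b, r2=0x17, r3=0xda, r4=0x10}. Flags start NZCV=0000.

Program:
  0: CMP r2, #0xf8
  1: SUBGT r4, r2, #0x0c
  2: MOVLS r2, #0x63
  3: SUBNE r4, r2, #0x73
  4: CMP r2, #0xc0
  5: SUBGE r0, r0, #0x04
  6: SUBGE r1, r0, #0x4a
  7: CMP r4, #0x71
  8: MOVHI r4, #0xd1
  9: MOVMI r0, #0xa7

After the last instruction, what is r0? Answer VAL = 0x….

VAL = 0xca

[0] flags=0000 → (cmp)
[1] flags=0000 GT?T → r4=0x0b
[2] flags=0000 LS?T → r2=0x63
[3] flags=0000 NE?T → r4=0xf0
[4] flags=1001 → (cmp)
[5] flags=1001 GE?T → r0=0xca
[6] flags=1001 GE?T → r1=0x80
[7] flags=0011 → (cmp)
[8] flags=0011 HI?T → r4=0xd1
[9] flags=0011 MI?F → skip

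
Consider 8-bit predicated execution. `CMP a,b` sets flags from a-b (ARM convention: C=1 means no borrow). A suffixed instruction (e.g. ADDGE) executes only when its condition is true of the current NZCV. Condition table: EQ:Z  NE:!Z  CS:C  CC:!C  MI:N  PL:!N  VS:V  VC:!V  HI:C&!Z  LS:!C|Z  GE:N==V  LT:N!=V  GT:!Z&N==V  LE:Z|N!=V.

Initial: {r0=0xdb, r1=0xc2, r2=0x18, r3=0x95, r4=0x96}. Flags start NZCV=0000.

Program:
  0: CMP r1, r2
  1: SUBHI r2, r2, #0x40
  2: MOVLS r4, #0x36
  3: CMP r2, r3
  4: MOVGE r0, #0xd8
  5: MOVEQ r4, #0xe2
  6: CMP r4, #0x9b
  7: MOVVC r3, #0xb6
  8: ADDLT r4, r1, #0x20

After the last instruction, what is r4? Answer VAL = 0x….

VAL = 0xe2

[0] flags=1010 → (cmp)
[1] flags=1010 HI?T → r2=0xd8
[2] flags=1010 LS?F → skip
[3] flags=0010 → (cmp)
[4] flags=0010 GE?T → r0=0xd8
[5] flags=0010 EQ?F → skip
[6] flags=1000 → (cmp)
[7] flags=1000 VC?T → r3=0xb6
[8] flags=1000 LT?T → r4=0xe2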